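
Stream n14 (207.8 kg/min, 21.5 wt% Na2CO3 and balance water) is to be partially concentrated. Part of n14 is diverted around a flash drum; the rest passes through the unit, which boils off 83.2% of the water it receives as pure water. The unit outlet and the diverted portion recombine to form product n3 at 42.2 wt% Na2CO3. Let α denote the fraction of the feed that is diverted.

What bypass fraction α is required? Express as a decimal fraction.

All 207.8×0.215 = 44.677 kg/min of Na2CO3 reaches n3, so n3 = 44.677/0.422 = 105.87 kg/min and vapour = 101.93 kg/min.
The evaporator receives (1−α)·207.8 of feed at 0.785 water and removes 0.832 of that water:
0.832×0.785×(1−α)×207.8 = 101.93
(1−α) = 101.93/135.72 = 0.7510;  α = 0.2490.

0.249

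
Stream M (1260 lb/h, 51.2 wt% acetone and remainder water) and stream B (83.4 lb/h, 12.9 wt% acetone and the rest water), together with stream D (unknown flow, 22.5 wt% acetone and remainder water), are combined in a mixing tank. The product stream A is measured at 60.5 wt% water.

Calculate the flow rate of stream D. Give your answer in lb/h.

736.7 lb/h

Let D be the unknown flow. Total out = 1343.4 + D.
water balance: 687.52 + 0.775·D = 0.605·(1343.4 + D)
(0.775 − 0.605)·D = 0.605×1343.4 − 687.52 = 125.24
D = 125.24 / 0.170 = 736.68 lb/h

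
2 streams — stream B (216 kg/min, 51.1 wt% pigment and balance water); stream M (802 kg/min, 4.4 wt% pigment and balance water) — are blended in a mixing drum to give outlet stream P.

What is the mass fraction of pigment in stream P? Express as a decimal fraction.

0.143

Total flow out = 216 + 802 = 1018 kg/min.
pigment in = 216×0.511 + 802×0.044 = 145.66 kg/min.
pigment mass fraction in P = 145.66/1018 = 0.143.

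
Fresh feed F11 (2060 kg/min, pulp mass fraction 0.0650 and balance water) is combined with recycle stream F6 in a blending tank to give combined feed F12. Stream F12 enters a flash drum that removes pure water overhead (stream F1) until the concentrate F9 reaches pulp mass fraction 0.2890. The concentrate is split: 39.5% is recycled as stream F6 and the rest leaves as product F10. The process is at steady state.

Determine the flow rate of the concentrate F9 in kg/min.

765.8 kg/min

Overall pulp balance (none leaves overhead): pulp in fresh feed = pulp in product, i.e. 2060×0.065 = (1−0.395)·F9·0.289.
F9 = 133.9/(0.289×0.605) = 765.82 kg/min.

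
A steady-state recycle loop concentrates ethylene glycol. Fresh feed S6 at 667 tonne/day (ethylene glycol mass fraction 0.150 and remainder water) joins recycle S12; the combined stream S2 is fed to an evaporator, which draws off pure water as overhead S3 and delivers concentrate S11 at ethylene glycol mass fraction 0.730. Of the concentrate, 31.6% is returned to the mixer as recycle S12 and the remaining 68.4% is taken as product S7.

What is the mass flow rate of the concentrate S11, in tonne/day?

200.4 tonne/day

Overall ethylene glycol balance (none leaves overhead): ethylene glycol in fresh feed = ethylene glycol in product, i.e. 667×0.150 = (1−0.316)·S11·0.730.
S11 = 100.05/(0.730×0.684) = 200.37 tonne/day.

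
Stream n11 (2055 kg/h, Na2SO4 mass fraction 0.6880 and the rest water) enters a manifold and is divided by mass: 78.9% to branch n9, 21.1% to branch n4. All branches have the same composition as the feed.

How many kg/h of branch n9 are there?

Branch n9 flow = 0.789×2055 = 1621.4 kg/h.

1621 kg/h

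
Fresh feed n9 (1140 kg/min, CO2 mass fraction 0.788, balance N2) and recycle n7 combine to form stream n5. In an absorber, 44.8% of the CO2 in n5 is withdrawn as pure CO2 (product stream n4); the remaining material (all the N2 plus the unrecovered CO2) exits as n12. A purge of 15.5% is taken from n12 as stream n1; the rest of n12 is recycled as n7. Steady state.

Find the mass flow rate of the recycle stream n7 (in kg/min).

2103 kg/min

N2 enters only via n9 and leaves only via the purge: 1140×0.212 = 0.155×(N2 in n12), and the absorber passes all N2, so N2 in n5 = N2 in n12 = 1559.2 kg/min.
CO2 in n5: m_A = 1140×0.788 + (1−0.155)·(1−0.448)·m_A, so m_A = 898.32/0.5336 = 1683.6 kg/min.
n12 = (1−0.448)×1683.6 + 1559.2 = 2488.6 kg/min.
Recycle n7 = (1−0.155)×2488.6 = 2102.9 kg/min.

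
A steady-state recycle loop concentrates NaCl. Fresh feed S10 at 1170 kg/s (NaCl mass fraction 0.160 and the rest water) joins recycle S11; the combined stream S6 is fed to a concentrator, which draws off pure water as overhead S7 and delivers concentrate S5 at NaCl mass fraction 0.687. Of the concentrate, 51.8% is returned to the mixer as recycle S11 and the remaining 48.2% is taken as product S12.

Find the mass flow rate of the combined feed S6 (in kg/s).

Overall NaCl balance (none leaves overhead): NaCl in fresh feed = NaCl in product, i.e. 1170×0.160 = (1−0.518)·S5·0.687.
S5 = 187.2/(0.687×0.482) = 565.33 kg/s.
Recycle S11 = 0.518×565.33 = 292.84 kg/s.
Combined feed S6 = 1170 + 292.84 = 1462.8 kg/s.

1463 kg/s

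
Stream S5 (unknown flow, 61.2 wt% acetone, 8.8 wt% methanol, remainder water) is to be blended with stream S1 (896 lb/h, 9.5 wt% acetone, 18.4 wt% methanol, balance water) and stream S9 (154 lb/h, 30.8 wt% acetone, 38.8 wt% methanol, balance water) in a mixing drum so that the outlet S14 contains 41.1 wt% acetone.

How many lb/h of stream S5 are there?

1488 lb/h

Let S5 be the unknown flow. Total out = 1050 + S5.
acetone balance: 132.55 + 0.612·S5 = 0.411·(1050 + S5)
(0.612 − 0.411)·S5 = 0.411×1050 − 132.55 = 299
S5 = 299 / 0.201 = 1487.6 lb/h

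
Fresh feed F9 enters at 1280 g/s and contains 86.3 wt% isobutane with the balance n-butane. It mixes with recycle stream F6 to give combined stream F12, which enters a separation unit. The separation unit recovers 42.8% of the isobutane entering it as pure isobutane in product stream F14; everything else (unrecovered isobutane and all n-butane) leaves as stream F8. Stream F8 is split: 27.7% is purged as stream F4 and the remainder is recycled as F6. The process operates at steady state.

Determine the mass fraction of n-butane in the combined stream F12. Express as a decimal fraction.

n-butane enters only via F9 and leaves only via the purge: 1280×0.137 = 0.277×(n-butane in F8), and the separation unit passes all n-butane, so n-butane in F12 = n-butane in F8 = 633.07 g/s.
isobutane in F12: m_A = 1280×0.863 + (1−0.277)·(1−0.428)·m_A, so m_A = 1104.6/0.5864 = 1883.6 g/s.
F12 = 1883.6 + 633.07 = 2516.7 g/s.
n-butane fraction in F12 = 633.07/2516.7 = 0.2515.

0.2515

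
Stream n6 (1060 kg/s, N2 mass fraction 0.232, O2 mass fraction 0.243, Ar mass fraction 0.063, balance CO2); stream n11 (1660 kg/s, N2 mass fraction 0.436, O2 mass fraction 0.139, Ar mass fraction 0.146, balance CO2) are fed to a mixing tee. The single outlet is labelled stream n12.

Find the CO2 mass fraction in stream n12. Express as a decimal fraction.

0.350

Total flow out = 1060 + 1660 = 2720 kg/s.
CO2 in = 1060×0.462 + 1660×0.279 = 952.86 kg/s.
CO2 mass fraction in n12 = 952.86/2720 = 0.350.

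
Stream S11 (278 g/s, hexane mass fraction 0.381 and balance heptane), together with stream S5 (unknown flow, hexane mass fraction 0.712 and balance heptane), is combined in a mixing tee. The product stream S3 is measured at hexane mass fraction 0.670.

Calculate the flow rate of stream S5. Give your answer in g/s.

Let S5 be the unknown flow. Total out = 278 + S5.
hexane balance: 105.92 + 0.712·S5 = 0.670·(278 + S5)
(0.712 − 0.670)·S5 = 0.670×278 − 105.92 = 80.342
S5 = 80.342 / 0.042 = 1912.9 g/s

1913 g/s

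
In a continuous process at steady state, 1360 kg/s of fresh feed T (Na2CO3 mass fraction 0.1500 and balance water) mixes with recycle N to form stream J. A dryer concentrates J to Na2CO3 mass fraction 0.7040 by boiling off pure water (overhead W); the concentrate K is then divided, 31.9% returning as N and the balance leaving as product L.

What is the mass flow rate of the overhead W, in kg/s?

Overall Na2CO3 balance (none leaves overhead): Na2CO3 in fresh feed = Na2CO3 in product, i.e. 1360×0.150 = (1−0.319)·K·0.704.
K = 204/(0.704×0.681) = 425.51 kg/s.
Recycle N = 0.319×425.51 = 135.74 kg/s.
Combined feed J = 1360 + 135.74 = 1495.7 kg/s.
Overhead W = J − K = 1495.7 − 425.51 = 1070.2 kg/s.

1070 kg/s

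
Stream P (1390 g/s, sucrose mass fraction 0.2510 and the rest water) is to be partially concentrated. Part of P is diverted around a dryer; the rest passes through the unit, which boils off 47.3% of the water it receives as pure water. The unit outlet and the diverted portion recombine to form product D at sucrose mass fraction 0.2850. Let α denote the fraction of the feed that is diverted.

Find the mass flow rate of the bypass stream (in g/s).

All 1390×0.251 = 348.89 g/s of sucrose reaches D, so D = 348.89/0.285 = 1224.2 g/s and vapour = 165.82 g/s.
The evaporator receives (1−α)·1390 of feed at 0.749 water and removes 0.473 of that water:
0.473×0.749×(1−α)×1390 = 165.82
(1−α) = 165.82/492.45 = 0.3367;  α = 0.6633.
Bypass flow = 0.6633×1390 = 921.94 g/s.

921.9 g/s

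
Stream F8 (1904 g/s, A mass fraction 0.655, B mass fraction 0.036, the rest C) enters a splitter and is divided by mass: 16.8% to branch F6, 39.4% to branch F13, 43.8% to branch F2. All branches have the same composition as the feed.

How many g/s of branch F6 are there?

319.9 g/s

Branch F6 flow = 0.168×1904 = 319.87 g/s.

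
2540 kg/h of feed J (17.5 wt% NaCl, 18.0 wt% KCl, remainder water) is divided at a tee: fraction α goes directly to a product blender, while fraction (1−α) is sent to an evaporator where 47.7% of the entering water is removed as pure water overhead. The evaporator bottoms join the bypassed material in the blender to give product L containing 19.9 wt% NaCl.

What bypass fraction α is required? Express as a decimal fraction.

0.608

All 2540×0.175 = 444.5 kg/h of NaCl reaches L, so L = 444.5/0.199 = 2233.7 kg/h and vapour = 306.33 kg/h.
The evaporator receives (1−α)·2540 of feed at 0.645 water and removes 0.477 of that water:
0.477×0.645×(1−α)×2540 = 306.33
(1−α) = 306.33/781.47 = 0.3920;  α = 0.6080.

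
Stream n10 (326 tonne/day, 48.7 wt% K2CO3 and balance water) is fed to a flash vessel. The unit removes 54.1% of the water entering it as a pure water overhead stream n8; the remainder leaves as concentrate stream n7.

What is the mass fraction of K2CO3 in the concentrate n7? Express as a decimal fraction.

0.674

K2CO3 is not removed: 326×0.487 = 158.76 tonne/day of K2CO3 enters n7.
water entering = 326×0.513 = 167.24 tonne/day; overhead removed = 0.541×167.24 = 90.476 tonne/day.
Concentrate = 326 − 90.476 = 235.52 tonne/day.
Mass fraction = 158.76/235.52 = 0.674.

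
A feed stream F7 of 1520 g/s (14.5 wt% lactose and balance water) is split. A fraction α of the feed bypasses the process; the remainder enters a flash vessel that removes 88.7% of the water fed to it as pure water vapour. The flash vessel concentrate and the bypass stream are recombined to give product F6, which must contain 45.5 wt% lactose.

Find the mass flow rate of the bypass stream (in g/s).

154.5 g/s

All 1520×0.145 = 220.4 g/s of lactose reaches F6, so F6 = 220.4/0.455 = 484.4 g/s and vapour = 1035.6 g/s.
The evaporator receives (1−α)·1520 of feed at 0.855 water and removes 0.887 of that water:
0.887×0.855×(1−α)×1520 = 1035.6
(1−α) = 1035.6/1152.7 = 0.8984;  α = 0.1016.
Bypass flow = 0.1016×1520 = 154.46 g/s.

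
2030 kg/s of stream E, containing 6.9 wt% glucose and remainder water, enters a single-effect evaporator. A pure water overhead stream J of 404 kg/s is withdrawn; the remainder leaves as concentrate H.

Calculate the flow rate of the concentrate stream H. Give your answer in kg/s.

Concentrate = 2030 − 404 = 1626 kg/s.

1626 kg/s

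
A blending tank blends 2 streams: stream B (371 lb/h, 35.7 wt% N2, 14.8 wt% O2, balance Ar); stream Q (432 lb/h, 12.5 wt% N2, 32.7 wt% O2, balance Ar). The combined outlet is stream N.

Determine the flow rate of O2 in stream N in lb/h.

O2 out = O2 in = 371×0.148 + 432×0.327 = 196.17 lb/h.

196.2 lb/h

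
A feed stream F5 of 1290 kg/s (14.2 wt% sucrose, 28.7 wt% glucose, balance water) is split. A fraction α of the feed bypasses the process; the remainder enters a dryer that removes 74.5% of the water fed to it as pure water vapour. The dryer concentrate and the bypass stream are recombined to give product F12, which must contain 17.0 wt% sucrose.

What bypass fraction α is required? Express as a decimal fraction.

0.613

All 1290×0.142 = 183.18 kg/s of sucrose reaches F12, so F12 = 183.18/0.170 = 1077.5 kg/s and vapour = 212.47 kg/s.
The evaporator receives (1−α)·1290 of feed at 0.571 water and removes 0.745 of that water:
0.745×0.571×(1−α)×1290 = 212.47
(1−α) = 212.47/548.76 = 0.3872;  α = 0.6128.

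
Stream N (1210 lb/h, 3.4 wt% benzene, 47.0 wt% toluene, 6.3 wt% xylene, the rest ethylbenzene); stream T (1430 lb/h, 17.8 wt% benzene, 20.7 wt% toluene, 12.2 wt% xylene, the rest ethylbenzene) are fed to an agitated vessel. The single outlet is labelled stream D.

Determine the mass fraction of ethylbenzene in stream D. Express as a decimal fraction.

0.466

Total flow out = 1210 + 1430 = 2640 lb/h.
ethylbenzene in = 1210×0.433 + 1430×0.493 = 1228.9 lb/h.
ethylbenzene mass fraction in D = 1228.9/2640 = 0.466.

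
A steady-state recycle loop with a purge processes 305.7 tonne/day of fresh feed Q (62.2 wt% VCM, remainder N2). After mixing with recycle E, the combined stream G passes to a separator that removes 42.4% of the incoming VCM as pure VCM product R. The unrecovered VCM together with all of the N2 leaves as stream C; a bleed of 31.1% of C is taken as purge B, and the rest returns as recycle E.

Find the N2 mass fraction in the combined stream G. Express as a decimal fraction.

0.541

N2 enters only via Q and leaves only via the purge: 305.7×0.378 = 0.311×(N2 in C), and the separator passes all N2, so N2 in G = N2 in C = 371.56 tonne/day.
VCM in G: m_A = 305.7×0.622 + (1−0.311)·(1−0.424)·m_A, so m_A = 190.15/0.6031 = 315.26 tonne/day.
G = 315.26 + 371.56 = 686.82 tonne/day.
N2 fraction in G = 371.56/686.82 = 0.541.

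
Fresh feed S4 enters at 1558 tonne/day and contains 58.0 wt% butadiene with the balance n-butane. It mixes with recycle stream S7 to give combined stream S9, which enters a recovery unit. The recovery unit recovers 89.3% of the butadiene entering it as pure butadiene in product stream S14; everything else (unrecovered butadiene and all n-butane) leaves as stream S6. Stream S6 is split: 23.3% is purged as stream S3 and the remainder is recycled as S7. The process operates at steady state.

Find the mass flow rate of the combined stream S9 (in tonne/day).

3793 tonne/day

n-butane enters only via S4 and leaves only via the purge: 1558×0.420 = 0.233×(n-butane in S6), and the recovery unit passes all n-butane, so n-butane in S9 = n-butane in S6 = 2808.4 tonne/day.
butadiene in S9: m_A = 1558×0.580 + (1−0.233)·(1−0.893)·m_A, so m_A = 903.64/0.9179 = 984.43 tonne/day.
S9 = 984.43 + 2808.4 = 3792.8 tonne/day.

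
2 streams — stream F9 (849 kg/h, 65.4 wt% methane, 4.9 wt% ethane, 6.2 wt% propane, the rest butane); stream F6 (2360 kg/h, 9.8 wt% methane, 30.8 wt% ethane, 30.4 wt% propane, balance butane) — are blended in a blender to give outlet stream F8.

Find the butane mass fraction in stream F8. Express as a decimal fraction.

0.275

Total flow out = 849 + 2360 = 3209 kg/h.
butane in = 849×0.235 + 2360×0.290 = 883.91 kg/h.
butane mass fraction in F8 = 883.91/3209 = 0.275.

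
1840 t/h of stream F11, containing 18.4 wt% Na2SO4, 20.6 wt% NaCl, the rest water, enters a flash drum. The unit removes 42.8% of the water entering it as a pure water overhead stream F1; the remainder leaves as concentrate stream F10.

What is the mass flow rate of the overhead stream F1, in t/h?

water entering = 1840×0.610 = 1122.4 t/h; overhead removed = 0.428×1122.4 = 480.39 t/h.

480.4 t/h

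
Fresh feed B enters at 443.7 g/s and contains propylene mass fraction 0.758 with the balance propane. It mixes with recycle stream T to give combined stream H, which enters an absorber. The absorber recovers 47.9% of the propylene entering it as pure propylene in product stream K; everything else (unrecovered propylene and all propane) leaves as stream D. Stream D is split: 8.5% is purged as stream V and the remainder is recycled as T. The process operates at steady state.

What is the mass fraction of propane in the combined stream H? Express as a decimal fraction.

propane enters only via B and leaves only via the purge: 443.7×0.242 = 0.085×(propane in D), and the absorber passes all propane, so propane in H = propane in D = 1263.2 g/s.
propylene in H: m_A = 443.7×0.758 + (1−0.085)·(1−0.479)·m_A, so m_A = 336.32/0.5233 = 642.72 g/s.
H = 642.72 + 1263.2 = 1906 g/s.
propane fraction in H = 1263.2/1906 = 0.663.

0.663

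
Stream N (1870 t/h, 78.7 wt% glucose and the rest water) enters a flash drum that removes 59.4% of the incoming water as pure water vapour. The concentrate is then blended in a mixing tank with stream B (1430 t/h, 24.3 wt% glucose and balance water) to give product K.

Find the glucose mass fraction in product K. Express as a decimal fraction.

Vapour removed = 0.594×0.213×1870 = 236.6 t/h; concentrate = 1633.4 t/h.
glucose reaching the mixer = 1471.7 (from concentrate) + 1430×0.243 = 1819.2 t/h.
Product flow = 1633.4 + 1430 = 3063.4 t/h; glucose fraction = 0.5938.

0.5938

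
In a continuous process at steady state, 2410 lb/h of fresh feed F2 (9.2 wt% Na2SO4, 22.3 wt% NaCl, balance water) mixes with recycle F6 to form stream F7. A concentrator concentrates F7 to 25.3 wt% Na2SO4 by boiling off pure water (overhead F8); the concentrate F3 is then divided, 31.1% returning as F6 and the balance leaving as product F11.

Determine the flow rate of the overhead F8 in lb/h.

1534 lb/h

Overall Na2SO4 balance (none leaves overhead): Na2SO4 in fresh feed = Na2SO4 in product, i.e. 2410×0.092 = (1−0.311)·F3·0.253.
F3 = 221.72/(0.253×0.689) = 1271.9 lb/h.
Recycle F6 = 0.311×1271.9 = 395.57 lb/h.
Combined feed F7 = 2410 + 395.57 = 2805.6 lb/h.
Overhead F8 = F7 − F3 = 2805.6 − 1271.9 = 1533.6 lb/h.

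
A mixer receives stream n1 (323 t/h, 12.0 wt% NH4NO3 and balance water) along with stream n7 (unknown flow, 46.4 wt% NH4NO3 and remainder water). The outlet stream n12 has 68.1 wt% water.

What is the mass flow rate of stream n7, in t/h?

Let n7 be the unknown flow. Total out = 323 + n7.
water balance: 284.24 + 0.536·n7 = 0.681·(323 + n7)
(0.536 − 0.681)·n7 = 0.681×323 − 284.24 = -64.277
n7 = -64.277 / -0.145 = 443.29 t/h

443.3 t/h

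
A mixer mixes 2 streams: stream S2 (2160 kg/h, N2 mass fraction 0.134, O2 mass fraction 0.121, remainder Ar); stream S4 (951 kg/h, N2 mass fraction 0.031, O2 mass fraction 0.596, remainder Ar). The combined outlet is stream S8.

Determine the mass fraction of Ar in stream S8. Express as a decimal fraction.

Total flow out = 2160 + 951 = 3111 kg/h.
Ar in = 2160×0.745 + 951×0.373 = 1963.9 kg/h.
Ar mass fraction in S8 = 1963.9/3111 = 0.631.

0.631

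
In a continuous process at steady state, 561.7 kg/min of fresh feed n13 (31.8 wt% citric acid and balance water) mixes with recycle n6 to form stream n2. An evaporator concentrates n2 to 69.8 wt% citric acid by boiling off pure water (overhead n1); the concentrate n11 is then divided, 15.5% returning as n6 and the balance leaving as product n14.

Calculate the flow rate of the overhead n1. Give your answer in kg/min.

Overall citric acid balance (none leaves overhead): citric acid in fresh feed = citric acid in product, i.e. 561.7×0.318 = (1−0.155)·n11·0.698.
n11 = 178.62/(0.698×0.845) = 302.84 kg/min.
Recycle n6 = 0.155×302.84 = 46.941 kg/min.
Combined feed n2 = 561.7 + 46.941 = 608.64 kg/min.
Overhead n1 = n2 − n11 = 608.64 − 302.84 = 305.8 kg/min.

305.8 kg/min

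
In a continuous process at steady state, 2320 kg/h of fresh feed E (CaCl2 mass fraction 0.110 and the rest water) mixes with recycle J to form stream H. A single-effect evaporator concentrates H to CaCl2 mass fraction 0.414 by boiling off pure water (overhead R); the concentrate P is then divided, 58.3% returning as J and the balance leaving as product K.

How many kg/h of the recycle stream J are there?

Overall CaCl2 balance (none leaves overhead): CaCl2 in fresh feed = CaCl2 in product, i.e. 2320×0.110 = (1−0.583)·P·0.414.
P = 255.2/(0.414×0.417) = 1478.2 kg/h.
Recycle J = 0.583×1478.2 = 861.81 kg/h.

861.8 kg/h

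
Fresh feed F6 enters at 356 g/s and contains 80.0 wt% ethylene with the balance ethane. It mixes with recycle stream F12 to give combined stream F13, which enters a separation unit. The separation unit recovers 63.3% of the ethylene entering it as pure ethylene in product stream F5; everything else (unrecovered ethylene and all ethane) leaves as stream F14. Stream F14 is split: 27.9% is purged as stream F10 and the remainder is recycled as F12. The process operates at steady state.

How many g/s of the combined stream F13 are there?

642.5 g/s

ethane enters only via F6 and leaves only via the purge: 356×0.200 = 0.279×(ethane in F14), and the separation unit passes all ethane, so ethane in F13 = ethane in F14 = 255.2 g/s.
ethylene in F13: m_A = 356×0.800 + (1−0.279)·(1−0.633)·m_A, so m_A = 284.8/0.7354 = 387.28 g/s.
F13 = 387.28 + 255.2 = 642.47 g/s.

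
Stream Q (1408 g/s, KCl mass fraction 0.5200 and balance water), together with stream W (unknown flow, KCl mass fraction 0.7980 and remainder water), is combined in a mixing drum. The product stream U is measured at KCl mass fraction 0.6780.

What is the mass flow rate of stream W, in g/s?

Let W be the unknown flow. Total out = 1408 + W.
KCl balance: 732.16 + 0.798·W = 0.678·(1408 + W)
(0.798 − 0.678)·W = 0.678×1408 − 732.16 = 222.46
W = 222.46 / 0.120 = 1853.9 g/s

1854 g/s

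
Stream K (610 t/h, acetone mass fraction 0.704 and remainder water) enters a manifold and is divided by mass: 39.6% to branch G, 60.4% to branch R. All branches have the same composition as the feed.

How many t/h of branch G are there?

241.6 t/h

Branch G flow = 0.396×610 = 241.56 t/h.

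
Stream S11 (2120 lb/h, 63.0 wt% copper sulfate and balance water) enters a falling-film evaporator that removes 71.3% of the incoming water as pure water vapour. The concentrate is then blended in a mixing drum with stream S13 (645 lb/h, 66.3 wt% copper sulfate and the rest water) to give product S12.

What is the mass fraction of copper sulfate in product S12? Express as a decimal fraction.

0.7994

Vapour removed = 0.713×0.370×2120 = 559.28 lb/h; concentrate = 1560.7 lb/h.
copper sulfate reaching the mixer = 1335.6 (from concentrate) + 645×0.663 = 1763.2 lb/h.
Product flow = 1560.7 + 645 = 2205.7 lb/h; copper sulfate fraction = 0.7994.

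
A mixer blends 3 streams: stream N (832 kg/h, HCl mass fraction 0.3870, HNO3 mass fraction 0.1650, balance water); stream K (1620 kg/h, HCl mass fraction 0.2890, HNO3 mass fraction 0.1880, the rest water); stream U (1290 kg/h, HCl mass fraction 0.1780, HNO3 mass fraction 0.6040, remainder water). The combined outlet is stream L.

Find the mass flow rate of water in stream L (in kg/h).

1501 kg/h

water out = water in = 832×0.448 + 1620×0.523 + 1290×0.218 = 1501.2 kg/h.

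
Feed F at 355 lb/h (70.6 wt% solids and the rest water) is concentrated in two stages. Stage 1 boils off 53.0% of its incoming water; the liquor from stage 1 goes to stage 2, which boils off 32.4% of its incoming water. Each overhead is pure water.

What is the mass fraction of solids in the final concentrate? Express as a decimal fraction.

water in feed = 355×0.294 = 104.37 lb/h.
After stage 1: water left = (1−0.530)×104.37 = 49.054; stream total = 299.68 lb/h.
After stage 2: water left = (1−0.324)×49.054 = 33.16; final concentrate = 283.79 lb/h.
solids fraction = 250.63/283.79 = 0.8832.

0.8832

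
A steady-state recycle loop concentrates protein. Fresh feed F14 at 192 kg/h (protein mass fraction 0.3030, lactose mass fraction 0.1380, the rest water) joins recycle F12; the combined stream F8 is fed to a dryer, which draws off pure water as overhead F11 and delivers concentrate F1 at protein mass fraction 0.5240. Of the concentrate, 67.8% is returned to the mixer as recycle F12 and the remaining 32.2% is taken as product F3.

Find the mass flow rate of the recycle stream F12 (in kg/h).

Overall protein balance (none leaves overhead): protein in fresh feed = protein in product, i.e. 192×0.303 = (1−0.678)·F1·0.524.
F1 = 58.176/(0.524×0.322) = 344.79 kg/h.
Recycle F12 = 0.678×344.79 = 233.77 kg/h.

233.8 kg/h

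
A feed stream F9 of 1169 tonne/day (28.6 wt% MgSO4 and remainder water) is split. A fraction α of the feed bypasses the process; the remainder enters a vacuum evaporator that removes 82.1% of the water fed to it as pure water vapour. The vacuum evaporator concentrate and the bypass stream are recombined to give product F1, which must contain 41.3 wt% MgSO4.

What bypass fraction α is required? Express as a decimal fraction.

All 1169×0.286 = 334.33 tonne/day of MgSO4 reaches F1, so F1 = 334.33/0.413 = 809.53 tonne/day and vapour = 359.47 tonne/day.
The evaporator receives (1−α)·1169 of feed at 0.714 water and removes 0.821 of that water:
0.821×0.714×(1−α)×1169 = 359.47
(1−α) = 359.47/685.26 = 0.5246;  α = 0.4754.

0.475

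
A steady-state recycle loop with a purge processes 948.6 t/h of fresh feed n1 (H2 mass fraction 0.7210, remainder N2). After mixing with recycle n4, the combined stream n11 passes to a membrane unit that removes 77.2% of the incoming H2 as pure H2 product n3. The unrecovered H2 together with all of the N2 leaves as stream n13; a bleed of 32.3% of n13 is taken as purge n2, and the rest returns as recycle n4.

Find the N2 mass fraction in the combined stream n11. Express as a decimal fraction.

0.5033

N2 enters only via n1 and leaves only via the purge: 948.6×0.279 = 0.323×(N2 in n13), and the membrane unit passes all N2, so N2 in n11 = N2 in n13 = 819.38 t/h.
H2 in n11: m_A = 948.6×0.721 + (1−0.323)·(1−0.772)·m_A, so m_A = 683.94/0.8456 = 808.78 t/h.
n11 = 808.78 + 819.38 = 1628.2 t/h.
N2 fraction in n11 = 819.38/1628.2 = 0.5033.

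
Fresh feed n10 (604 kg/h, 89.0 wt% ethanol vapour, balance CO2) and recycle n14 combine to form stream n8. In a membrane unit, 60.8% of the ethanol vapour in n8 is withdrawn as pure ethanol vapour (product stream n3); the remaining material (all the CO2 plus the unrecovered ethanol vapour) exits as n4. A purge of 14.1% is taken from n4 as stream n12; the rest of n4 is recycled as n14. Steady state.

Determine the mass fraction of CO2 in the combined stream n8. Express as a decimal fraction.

0.368

CO2 enters only via n10 and leaves only via the purge: 604×0.110 = 0.141×(CO2 in n4), and the membrane unit passes all CO2, so CO2 in n8 = CO2 in n4 = 471.21 kg/h.
ethanol vapour in n8: m_A = 604×0.890 + (1−0.141)·(1−0.608)·m_A, so m_A = 537.56/0.6633 = 810.47 kg/h.
n8 = 810.47 + 471.21 = 1281.7 kg/h.
CO2 fraction in n8 = 471.21/1281.7 = 0.368.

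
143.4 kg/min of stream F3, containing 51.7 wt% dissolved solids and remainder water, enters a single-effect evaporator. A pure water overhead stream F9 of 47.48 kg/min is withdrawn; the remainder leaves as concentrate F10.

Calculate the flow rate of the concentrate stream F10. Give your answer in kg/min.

Concentrate = 143.4 − 47.48 = 95.92 kg/min.

95.92 kg/min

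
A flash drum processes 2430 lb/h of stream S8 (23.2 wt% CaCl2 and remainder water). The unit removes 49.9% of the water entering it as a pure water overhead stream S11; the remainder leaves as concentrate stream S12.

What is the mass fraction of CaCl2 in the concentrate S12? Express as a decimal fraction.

CaCl2 is not removed: 2430×0.232 = 563.76 lb/h of CaCl2 enters S12.
water entering = 2430×0.768 = 1866.2 lb/h; overhead removed = 0.499×1866.2 = 931.25 lb/h.
Concentrate = 2430 − 931.25 = 1498.7 lb/h.
Mass fraction = 563.76/1498.7 = 0.3762.

0.3762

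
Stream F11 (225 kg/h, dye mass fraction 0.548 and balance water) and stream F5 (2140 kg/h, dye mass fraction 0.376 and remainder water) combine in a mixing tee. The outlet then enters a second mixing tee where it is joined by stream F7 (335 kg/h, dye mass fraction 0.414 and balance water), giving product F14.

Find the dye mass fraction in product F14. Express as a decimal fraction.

Overall, product flow = 2700 kg/h.
dye in = 225×0.548 + 2140×0.376 + 335×0.414 = 1066.6 kg/h.
dye fraction in F14 = 0.395.

0.395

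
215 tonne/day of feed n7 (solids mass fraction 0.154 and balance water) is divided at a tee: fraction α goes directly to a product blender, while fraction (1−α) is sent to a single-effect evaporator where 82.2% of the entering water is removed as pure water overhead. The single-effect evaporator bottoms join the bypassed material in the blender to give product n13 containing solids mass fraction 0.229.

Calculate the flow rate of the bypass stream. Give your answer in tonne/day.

113.7 tonne/day

All 215×0.154 = 33.11 tonne/day of solids reaches n13, so n13 = 33.11/0.229 = 144.59 tonne/day and vapour = 70.415 tonne/day.
The evaporator receives (1−α)·215 of feed at 0.846 water and removes 0.822 of that water:
0.822×0.846×(1−α)×215 = 70.415
(1−α) = 70.415/149.51 = 0.4710;  α = 0.5290.
Bypass flow = 0.5290×215 = 113.74 tonne/day.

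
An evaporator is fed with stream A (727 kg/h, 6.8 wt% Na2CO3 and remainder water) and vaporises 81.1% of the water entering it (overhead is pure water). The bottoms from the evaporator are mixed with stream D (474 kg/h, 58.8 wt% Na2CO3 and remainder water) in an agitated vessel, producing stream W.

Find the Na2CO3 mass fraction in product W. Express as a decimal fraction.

Vapour removed = 0.811×0.932×727 = 549.5 kg/h; concentrate = 177.5 kg/h.
Na2CO3 reaching the mixer = 49.436 (from concentrate) + 474×0.588 = 328.15 kg/h.
Product flow = 177.5 + 474 = 651.5 kg/h; Na2CO3 fraction = 0.504.

0.504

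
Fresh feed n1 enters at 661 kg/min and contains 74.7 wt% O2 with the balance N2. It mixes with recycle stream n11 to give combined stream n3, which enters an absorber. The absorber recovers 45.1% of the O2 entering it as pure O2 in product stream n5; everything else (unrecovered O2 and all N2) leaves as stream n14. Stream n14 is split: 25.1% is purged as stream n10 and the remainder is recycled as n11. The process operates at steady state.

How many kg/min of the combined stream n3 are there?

N2 enters only via n1 and leaves only via the purge: 661×0.253 = 0.251×(N2 in n14), and the absorber passes all N2, so N2 in n3 = N2 in n14 = 666.27 kg/min.
O2 in n3: m_A = 661×0.747 + (1−0.251)·(1−0.451)·m_A, so m_A = 493.77/0.5888 = 838.6 kg/min.
n3 = 838.6 + 666.27 = 1504.9 kg/min.

1505 kg/min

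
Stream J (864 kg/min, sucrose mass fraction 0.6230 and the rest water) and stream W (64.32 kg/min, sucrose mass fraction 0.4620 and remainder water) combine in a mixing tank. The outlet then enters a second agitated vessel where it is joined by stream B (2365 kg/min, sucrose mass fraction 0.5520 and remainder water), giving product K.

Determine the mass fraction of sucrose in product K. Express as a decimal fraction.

Overall, product flow = 3293.3 kg/min.
sucrose in = 864×0.623 + 64.32×0.462 + 2365×0.552 = 1873.5 kg/min.
sucrose fraction in K = 0.5689.

0.5689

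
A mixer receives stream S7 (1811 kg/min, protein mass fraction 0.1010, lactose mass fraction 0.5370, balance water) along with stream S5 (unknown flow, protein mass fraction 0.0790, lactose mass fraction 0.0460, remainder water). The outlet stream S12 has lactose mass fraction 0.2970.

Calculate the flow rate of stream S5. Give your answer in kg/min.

Let S5 be the unknown flow. Total out = 1811 + S5.
lactose balance: 972.51 + 0.046·S5 = 0.297·(1811 + S5)
(0.046 − 0.297)·S5 = 0.297×1811 − 972.51 = -434.64
S5 = -434.64 / -0.251 = 1731.6 kg/min

1732 kg/min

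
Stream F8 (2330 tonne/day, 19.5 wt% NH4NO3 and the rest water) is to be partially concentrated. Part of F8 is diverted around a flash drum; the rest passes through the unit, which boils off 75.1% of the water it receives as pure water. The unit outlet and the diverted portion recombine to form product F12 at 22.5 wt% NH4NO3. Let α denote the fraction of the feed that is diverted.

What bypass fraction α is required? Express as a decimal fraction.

0.779

All 2330×0.195 = 454.35 tonne/day of NH4NO3 reaches F12, so F12 = 454.35/0.225 = 2019.3 tonne/day and vapour = 310.67 tonne/day.
The evaporator receives (1−α)·2330 of feed at 0.805 water and removes 0.751 of that water:
0.751×0.805×(1−α)×2330 = 310.67
(1−α) = 310.67/1408.6 = 0.2205;  α = 0.7795.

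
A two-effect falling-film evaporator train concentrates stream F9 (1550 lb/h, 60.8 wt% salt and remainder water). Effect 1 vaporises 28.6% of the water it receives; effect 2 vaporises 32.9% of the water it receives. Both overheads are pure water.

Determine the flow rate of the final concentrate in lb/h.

1233 lb/h

water in feed = 1550×0.392 = 607.6 lb/h.
After stage 1: water left = (1−0.286)×607.6 = 433.83; stream total = 1376.2 lb/h.
After stage 2: water left = (1−0.329)×433.83 = 291.1; final concentrate = 1233.5 lb/h.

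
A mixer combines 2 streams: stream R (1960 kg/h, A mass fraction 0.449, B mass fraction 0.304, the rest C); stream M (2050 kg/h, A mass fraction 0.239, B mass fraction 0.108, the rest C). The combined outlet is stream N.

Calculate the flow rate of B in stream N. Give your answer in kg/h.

B out = B in = 1960×0.304 + 2050×0.108 = 817.24 kg/h.

817.2 kg/h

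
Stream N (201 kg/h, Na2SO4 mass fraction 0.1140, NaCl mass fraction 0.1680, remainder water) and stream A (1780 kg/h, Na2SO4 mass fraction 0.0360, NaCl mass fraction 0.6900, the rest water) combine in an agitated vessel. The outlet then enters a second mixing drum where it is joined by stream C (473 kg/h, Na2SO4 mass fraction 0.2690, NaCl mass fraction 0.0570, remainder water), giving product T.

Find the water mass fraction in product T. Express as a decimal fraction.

0.3875

Overall, product flow = 2454 kg/h.
water in = 201×0.718 + 1780×0.274 + 473×0.674 = 950.84 kg/h.
water fraction in T = 0.3875.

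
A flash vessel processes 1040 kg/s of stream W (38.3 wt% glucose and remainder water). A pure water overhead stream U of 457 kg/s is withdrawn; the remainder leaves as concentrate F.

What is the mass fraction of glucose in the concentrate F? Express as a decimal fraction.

0.683

glucose is not removed: 1040×0.383 = 398.32 kg/s of glucose enters F.
Concentrate = 1040 − 457 = 583 kg/s.
Mass fraction = 398.32/583 = 0.683.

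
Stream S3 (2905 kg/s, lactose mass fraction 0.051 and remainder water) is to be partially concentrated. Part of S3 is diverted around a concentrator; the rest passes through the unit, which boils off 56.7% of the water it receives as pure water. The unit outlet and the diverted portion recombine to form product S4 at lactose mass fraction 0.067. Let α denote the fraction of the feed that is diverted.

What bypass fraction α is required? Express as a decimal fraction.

All 2905×0.051 = 148.16 kg/s of lactose reaches S4, so S4 = 148.16/0.067 = 2211.3 kg/s and vapour = 693.73 kg/s.
The evaporator receives (1−α)·2905 of feed at 0.949 water and removes 0.567 of that water:
0.567×0.949×(1−α)×2905 = 693.73
(1−α) = 693.73/1563.1 = 0.4438;  α = 0.5562.

0.556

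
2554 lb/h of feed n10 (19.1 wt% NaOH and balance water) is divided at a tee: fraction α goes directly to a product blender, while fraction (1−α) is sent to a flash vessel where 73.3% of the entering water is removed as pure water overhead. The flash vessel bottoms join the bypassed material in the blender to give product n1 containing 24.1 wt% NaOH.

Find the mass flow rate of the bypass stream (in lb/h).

All 2554×0.191 = 487.81 lb/h of NaOH reaches n1, so n1 = 487.81/0.241 = 2024.1 lb/h and vapour = 529.88 lb/h.
The evaporator receives (1−α)·2554 of feed at 0.809 water and removes 0.733 of that water:
0.733×0.809×(1−α)×2554 = 529.88
(1−α) = 529.88/1514.5 = 0.3499;  α = 0.6501.
Bypass flow = 0.6501×2554 = 1660.4 lb/h.

1660 lb/h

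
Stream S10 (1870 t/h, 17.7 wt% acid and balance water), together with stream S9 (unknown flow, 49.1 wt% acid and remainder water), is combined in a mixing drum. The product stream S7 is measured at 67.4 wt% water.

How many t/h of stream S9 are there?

Let S9 be the unknown flow. Total out = 1870 + S9.
water balance: 1539 + 0.509·S9 = 0.674·(1870 + S9)
(0.509 − 0.674)·S9 = 0.674×1870 − 1539 = -278.63
S9 = -278.63 / -0.165 = 1688.7 t/h

1689 t/h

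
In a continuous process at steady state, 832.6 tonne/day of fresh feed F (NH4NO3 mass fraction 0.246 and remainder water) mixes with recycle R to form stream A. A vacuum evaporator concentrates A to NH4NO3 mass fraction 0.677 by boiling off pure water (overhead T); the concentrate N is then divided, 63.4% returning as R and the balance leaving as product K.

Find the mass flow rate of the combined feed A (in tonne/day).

Overall NH4NO3 balance (none leaves overhead): NH4NO3 in fresh feed = NH4NO3 in product, i.e. 832.6×0.246 = (1−0.634)·N·0.677.
N = 204.82/(0.677×0.366) = 826.61 tonne/day.
Recycle R = 0.634×826.61 = 524.07 tonne/day.
Combined feed A = 832.6 + 524.07 = 1356.7 tonne/day.

1357 tonne/day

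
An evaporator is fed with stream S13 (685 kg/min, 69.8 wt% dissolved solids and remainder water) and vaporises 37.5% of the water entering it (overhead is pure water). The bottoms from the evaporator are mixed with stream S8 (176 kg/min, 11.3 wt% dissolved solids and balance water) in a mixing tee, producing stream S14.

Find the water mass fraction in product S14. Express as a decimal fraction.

Vapour removed = 0.375×0.302×685 = 77.576 kg/min; concentrate = 607.42 kg/min.
water reaching the mixer = 129.29 (from concentrate) + 176×0.887 = 285.41 kg/min.
Product flow = 607.42 + 176 = 783.42 kg/min; water fraction = 0.364.

0.364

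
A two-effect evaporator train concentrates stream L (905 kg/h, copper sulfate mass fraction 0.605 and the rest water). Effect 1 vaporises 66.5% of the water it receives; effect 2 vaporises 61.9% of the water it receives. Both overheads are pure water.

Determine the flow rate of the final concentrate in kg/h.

water in feed = 905×0.395 = 357.48 kg/h.
After stage 1: water left = (1−0.665)×357.48 = 119.75; stream total = 667.28 kg/h.
After stage 2: water left = (1−0.619)×119.75 = 45.626; final concentrate = 593.15 kg/h.

593.2 kg/h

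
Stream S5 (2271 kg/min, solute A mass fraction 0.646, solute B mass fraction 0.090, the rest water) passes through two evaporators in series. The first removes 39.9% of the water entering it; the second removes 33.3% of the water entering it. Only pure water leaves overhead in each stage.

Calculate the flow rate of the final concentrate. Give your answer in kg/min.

water in feed = 2271×0.264 = 599.54 kg/min.
After stage 1: water left = (1−0.399)×599.54 = 360.33; stream total = 2031.8 kg/min.
After stage 2: water left = (1−0.333)×360.33 = 240.34; final concentrate = 1911.8 kg/min.

1912 kg/min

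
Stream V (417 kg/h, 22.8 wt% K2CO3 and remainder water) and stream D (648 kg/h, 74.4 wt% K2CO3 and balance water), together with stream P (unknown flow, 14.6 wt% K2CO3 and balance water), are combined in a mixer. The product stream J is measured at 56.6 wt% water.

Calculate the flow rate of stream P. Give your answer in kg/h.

Let P be the unknown flow. Total out = 1065 + P.
water balance: 487.81 + 0.854·P = 0.566·(1065 + P)
(0.854 − 0.566)·P = 0.566×1065 − 487.81 = 114.98
P = 114.98 / 0.288 = 399.23 kg/h

399.2 kg/h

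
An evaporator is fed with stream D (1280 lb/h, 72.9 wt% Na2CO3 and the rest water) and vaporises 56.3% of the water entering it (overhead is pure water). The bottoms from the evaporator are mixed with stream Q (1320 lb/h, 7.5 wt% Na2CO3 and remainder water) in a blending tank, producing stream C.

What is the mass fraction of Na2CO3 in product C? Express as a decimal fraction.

0.429

Vapour removed = 0.563×0.271×1280 = 195.29 lb/h; concentrate = 1084.7 lb/h.
Na2CO3 reaching the mixer = 933.12 (from concentrate) + 1320×0.075 = 1032.1 lb/h.
Product flow = 1084.7 + 1320 = 2404.7 lb/h; Na2CO3 fraction = 0.429.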